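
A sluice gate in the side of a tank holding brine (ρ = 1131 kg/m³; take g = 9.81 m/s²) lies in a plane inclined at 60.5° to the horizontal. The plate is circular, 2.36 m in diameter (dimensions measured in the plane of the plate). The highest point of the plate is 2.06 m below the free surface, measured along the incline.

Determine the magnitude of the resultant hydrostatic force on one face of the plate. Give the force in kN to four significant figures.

F ≈ 136.9 kN

γ = ρg = 1131 × 9.81 / 1000 = 11.09511 kN/m³.
Let θ = 60.5° be the plate's angle to the horizontal; measure y along the incline from where the plane meets the free surface. Vertical depth h = y·sinθ with sinθ = 0.870356.
The centroid is at the centre, 1.18 m below the top of the plate, so y_c = 2.06 + 1.18 = 3.24 m and h_c = 3.24 × 0.870356 = 2.81995 m.
A = π(1.18)² = 4.37435 m².
Resultant F = γ·h_c·A = 11.09511 × 2.81995 × 4.37435 = 136.863 kN.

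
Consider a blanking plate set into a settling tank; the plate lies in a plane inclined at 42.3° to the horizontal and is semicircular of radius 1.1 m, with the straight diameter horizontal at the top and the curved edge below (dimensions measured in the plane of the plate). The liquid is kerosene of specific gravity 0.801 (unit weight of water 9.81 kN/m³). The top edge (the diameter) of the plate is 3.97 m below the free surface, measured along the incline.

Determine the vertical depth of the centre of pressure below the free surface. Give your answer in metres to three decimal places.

h_p = 2.999 m

γ = 0.801 × 9.81 = 7.85781 kN/m³.
Let θ = 42.3° be the plate's angle to the horizontal; measure y along the incline from where the plane meets the free surface. Vertical depth h = y·sinθ with sinθ = 0.673013.
The centroid of a semicircle lies 4r/(3π) = 0.466854 m from the diameter, here below the top edge, so y_c = 3.97 + 0.466854 = 4.43685 m and h_c = 4.43685 × 0.673013 = 2.98606 m.
A = πr²/2 = π × 1.1²/2 = 1.90066 m².
Resultant F = γ·h_c·A = 7.85781 × 2.98606 × 1.90066 = 44.5969 kN.
I_c = (π/8 − 8/(9π))·r⁴ = 0.109757 × 1.1⁴ = 0.160695 m⁴.
Centre of pressure: y_p = y_c + I_c/(y_c·A) = 4.43685 + 0.160695/(4.43685 × 1.90066) = 4.43685 + 0.0190556 = 4.45591 m along the plane.
Vertically, h_p = y_p·sinθ = 4.45591 × 0.673013 = 2.99889 m.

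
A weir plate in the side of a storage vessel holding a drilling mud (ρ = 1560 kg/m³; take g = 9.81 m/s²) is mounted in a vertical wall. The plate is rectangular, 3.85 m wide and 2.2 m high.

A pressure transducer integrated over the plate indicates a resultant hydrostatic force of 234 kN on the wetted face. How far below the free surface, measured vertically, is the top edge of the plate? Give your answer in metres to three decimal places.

d_top ≈ 0.705 m

γ = ρg = 1560 × 9.81 / 1000 = 15.3036 kN/m³.
A = 3.85 × 2.2 = 8.47 m².
From F = γ·h_c·A, the centroid depth is h_c = 234/(15.3036 × 8.47) = 1.80526 m.
The centroid lies 2.2/2 = 1.1 m below the top edge, so the top edge sits at h_top = 1.80526 − 1.1 = 0.70526 m below the surface.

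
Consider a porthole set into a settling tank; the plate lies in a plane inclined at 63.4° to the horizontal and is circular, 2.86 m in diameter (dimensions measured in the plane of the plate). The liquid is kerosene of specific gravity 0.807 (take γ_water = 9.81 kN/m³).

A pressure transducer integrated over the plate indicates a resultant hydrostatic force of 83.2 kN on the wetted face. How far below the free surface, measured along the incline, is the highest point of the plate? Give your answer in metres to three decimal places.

γ = 0.807 × 9.81 = 7.91667 kN/m³.
A = π(1.43)² = 6.42424 m².
From F = γ·h_c·A, the centroid depth is h_c = 83.2/(7.91667 × 6.42424) = 1.63591 m.
Let θ = 63.4° be the plate's angle to the horizontal; measure y along the incline from where the plane meets the free surface. Vertical depth h = y·sinθ with sinθ = 0.894154.
Along the incline, y_c = h_c/sinθ = 1.63591/0.894154 = 1.82956 m.
The centroid is at the centre, 1.43 m below the top of the plate, so the highest point sits at y_top = 1.82956 − 1.43 = 0.39956 m along the incline.

y_top ≈ 0.400 m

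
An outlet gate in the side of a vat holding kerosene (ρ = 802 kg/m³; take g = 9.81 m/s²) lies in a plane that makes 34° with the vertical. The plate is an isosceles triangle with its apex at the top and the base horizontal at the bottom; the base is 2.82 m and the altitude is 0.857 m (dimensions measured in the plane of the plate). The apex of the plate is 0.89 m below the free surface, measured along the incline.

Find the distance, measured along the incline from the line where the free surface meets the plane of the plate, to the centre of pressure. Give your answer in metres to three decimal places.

γ = ρg = 802 × 9.81 / 1000 = 7.86762 kN/m³.
The plate makes 34° with the vertical, i.e. θ = 90° − 34° = 56° to the horizontal. Measuring y along the incline from the free-surface line, vertical depth h = y·sinθ with sinθ = 0.829038.
With the apex up, the centroid sits 2h/3 = 2 × 0.857/3 = 0.571333 m below the apex, so y_c = 0.89 + 0.571333 = 1.46133 m and h_c = 1.46133 × 0.829038 = 1.2115 m.
A = ½ × 2.82 × 0.857 = 1.20837 m².
Resultant F = γ·h_c·A = 7.86762 × 1.2115 × 1.20837 = 11.5177 kN.
I_c = b·h³/36 = 2.82 × 0.857³/36 = 0.0493048 m⁴.
Centre of pressure: y_p = y_c + I_c/(y_c·A) = 1.46133 + 0.0493048/(1.46133 × 1.20837) = 1.46133 + 0.0279216 = 1.48925 m along the plane.

y_p = 1.489 m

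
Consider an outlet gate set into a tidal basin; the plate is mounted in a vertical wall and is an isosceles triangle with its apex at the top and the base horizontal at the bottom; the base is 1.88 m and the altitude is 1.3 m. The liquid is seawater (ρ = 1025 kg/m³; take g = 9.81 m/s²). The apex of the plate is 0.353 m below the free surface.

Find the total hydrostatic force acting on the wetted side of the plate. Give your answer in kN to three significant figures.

F ≈ 15.0 kN

γ = ρg = 1025 × 9.81 / 1000 = 10.05525 kN/m³.
With the apex up, the centroid sits 2h/3 = 2 × 1.3/3 = 0.866667 m below the apex, so the centroid depth is h_c = 0.353 + 0.866667 = 1.21967 m.
A = ½ × 1.88 × 1.3 = 1.222 m².
Resultant F = γ·h_c·A = 10.05525 × 1.21967 × 1.222 = 14.9867 kN.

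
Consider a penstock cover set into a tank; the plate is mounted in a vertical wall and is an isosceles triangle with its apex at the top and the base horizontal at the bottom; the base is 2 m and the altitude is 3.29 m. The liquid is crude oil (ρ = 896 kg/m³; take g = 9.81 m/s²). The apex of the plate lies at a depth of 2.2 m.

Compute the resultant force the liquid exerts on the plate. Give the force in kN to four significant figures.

γ = ρg = 896 × 9.81 / 1000 = 8.78976 kN/m³.
With the apex up, the centroid sits 2h/3 = 2 × 3.29/3 = 2.19333 m below the apex, so the centroid depth is h_c = 2.2 + 2.19333 = 4.39333 m.
A = ½ × 2 × 3.29 = 3.29 m².
Resultant F = γ·h_c·A = 8.78976 × 4.39333 × 3.29 = 127.048 kN.

F ≈ 127.0 kN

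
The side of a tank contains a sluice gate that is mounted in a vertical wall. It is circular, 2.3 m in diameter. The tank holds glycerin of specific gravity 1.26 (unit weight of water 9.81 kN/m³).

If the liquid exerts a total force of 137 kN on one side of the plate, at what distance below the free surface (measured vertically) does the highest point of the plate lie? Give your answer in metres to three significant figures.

γ = 1.26 × 9.81 = 12.3606 kN/m³.
A = π(1.15)² = 4.15476 m².
From F = γ·h_c·A, the centroid depth is h_c = 137/(12.3606 × 4.15476) = 2.66769 m.
The centroid is at the centre, 1.15 m below the top of the plate, so the highest point sits at h_top = 2.66769 − 1.15 = 1.51769 m below the surface.

d_top ≈ 1.52 m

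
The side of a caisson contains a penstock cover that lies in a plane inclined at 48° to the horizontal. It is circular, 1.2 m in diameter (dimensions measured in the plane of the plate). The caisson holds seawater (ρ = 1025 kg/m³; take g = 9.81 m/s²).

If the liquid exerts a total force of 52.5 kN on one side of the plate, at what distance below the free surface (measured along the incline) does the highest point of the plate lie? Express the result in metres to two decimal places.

γ = ρg = 1025 × 9.81 / 1000 = 10.05525 kN/m³.
A = π(0.6)² = 1.13097 m².
From F = γ·h_c·A, the centroid depth is h_c = 52.5/(10.05525 × 1.13097) = 4.61653 m.
Let θ = 48° be the plate's angle to the horizontal; measure y along the incline from where the plane meets the free surface. Vertical depth h = y·sinθ with sinθ = 0.743145.
Along the incline, y_c = h_c/sinθ = 4.61653/0.743145 = 6.21215 m.
The centroid is at the centre, 0.6 m below the top of the plate, so the highest point sits at y_top = 6.21215 − 0.6 = 5.61215 m along the incline.

y_top ≈ 5.61 m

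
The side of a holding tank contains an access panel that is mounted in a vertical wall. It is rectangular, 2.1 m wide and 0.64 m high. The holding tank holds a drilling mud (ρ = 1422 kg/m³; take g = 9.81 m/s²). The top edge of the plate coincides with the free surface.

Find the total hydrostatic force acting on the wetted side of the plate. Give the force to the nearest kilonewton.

F ≈ 6 kN

γ = ρg = 1422 × 9.81 / 1000 = 13.94982 kN/m³.
The centroid lies 0.64/2 = 0.32 m below the top edge, so the centroid depth is h_c = 0.32 m.
A = 2.1 × 0.64 = 1.344 m².
Resultant F = γ·h_c·A = 13.94982 × 0.32 × 1.344 = 5.99954 kN.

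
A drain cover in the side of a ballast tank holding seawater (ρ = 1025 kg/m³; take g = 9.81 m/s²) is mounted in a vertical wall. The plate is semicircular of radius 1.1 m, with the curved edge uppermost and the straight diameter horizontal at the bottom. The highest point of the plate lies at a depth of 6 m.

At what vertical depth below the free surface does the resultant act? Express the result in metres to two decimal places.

γ = ρg = 1025 × 9.81 / 1000 = 10.05525 kN/m³.
The centroid lies 4r/(3π) = 0.466854 m above the diameter, so r − 4r/(3π) = 1.1 − 0.466854 = 0.633146 m below the topmost point, so the centroid depth is h_c = 6 + 0.633146 = 6.63315 m.
A = πr²/2 = π × 1.1²/2 = 1.90066 m².
Resultant F = γ·h_c·A = 10.05525 × 6.63315 × 1.90066 = 126.77 kN.
I_c = (π/8 − 8/(9π))·r⁴ = 0.109757 × 1.1⁴ = 0.160695 m⁴.
Centre of pressure: y_p = y_c + I_c/(y_c·A) = 6.63315 + 0.160695/(6.63315 × 1.90066) = 6.63315 + 0.0127461 = 6.6459 m along the plane.

h_p = 6.65 m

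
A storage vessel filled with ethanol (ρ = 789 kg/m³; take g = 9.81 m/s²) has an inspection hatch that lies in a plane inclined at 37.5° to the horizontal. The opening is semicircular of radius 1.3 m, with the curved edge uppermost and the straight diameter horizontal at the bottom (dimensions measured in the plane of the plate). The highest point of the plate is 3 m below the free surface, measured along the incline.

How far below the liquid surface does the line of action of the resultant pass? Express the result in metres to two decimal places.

γ = ρg = 789 × 9.81 / 1000 = 7.74009 kN/m³.
Let θ = 37.5° be the plate's angle to the horizontal; measure y along the incline from where the plane meets the free surface. Vertical depth h = y·sinθ with sinθ = 0.608761.
The centroid lies 4r/(3π) = 0.551737 m above the diameter, so r − 4r/(3π) = 1.3 − 0.551737 = 0.748263 m below the topmost point, so y_c = 3 + 0.748263 = 3.74826 m and h_c = 3.74826 × 0.608761 = 2.28179 m.
A = πr²/2 = π × 1.3²/2 = 2.65465 m².
Resultant F = γ·h_c·A = 7.74009 × 2.28179 × 2.65465 = 46.8845 kN.
I_c = (π/8 − 8/(9π))·r⁴ = 0.109757 × 1.3⁴ = 0.313477 m⁴.
Centre of pressure: y_p = y_c + I_c/(y_c·A) = 3.74826 + 0.313477/(3.74826 × 2.65465) = 3.74826 + 0.0315042 = 3.77976 m along the plane.
Vertically, h_p = y_p·sinθ = 3.77976 × 0.608761 = 2.30097 m.

h_p = 2.30 m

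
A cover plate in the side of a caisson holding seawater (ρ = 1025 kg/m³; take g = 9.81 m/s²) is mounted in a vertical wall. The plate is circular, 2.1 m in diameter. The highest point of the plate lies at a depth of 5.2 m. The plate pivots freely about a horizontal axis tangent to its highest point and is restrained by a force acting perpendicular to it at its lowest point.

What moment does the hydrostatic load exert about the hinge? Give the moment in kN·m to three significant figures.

M ≈ 238 kN·m

γ = ρg = 1025 × 9.81 / 1000 = 10.05525 kN/m³.
The centroid is at the centre, 1.05 m below the top of the plate, so the centroid depth is h_c = 5.2 + 1.05 = 6.25 m.
A = π(1.05)² = 3.46361 m².
Resultant F = γ·h_c·A = 10.05525 × 6.25 × 3.46361 = 217.672 kN.
I_c = πr⁴/4 = π × 1.05⁴/4 = 0.954656 m⁴.
Centre of pressure: y_p = y_c + I_c/(y_c·A) = 6.25 + 0.954656/(6.25 × 3.46361) = 6.25 + 0.0440999 = 6.2941 m along the plane.
The resultant acts 1.05 + 0.0440999 = 1.0941 m (along the plate) below the hinge at the top edge, so the moment about the hinge is M = F × 1.0941 = 217.672 × 1.0941 = 238.155 kN·m.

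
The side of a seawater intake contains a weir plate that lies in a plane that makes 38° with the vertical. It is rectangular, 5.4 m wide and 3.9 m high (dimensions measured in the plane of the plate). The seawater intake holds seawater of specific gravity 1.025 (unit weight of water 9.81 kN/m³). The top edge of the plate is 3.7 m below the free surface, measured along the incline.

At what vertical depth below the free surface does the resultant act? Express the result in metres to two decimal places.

γ = 1.025 × 9.81 = 10.05525 kN/m³.
The plate makes 38° with the vertical, i.e. θ = 90° − 38° = 52° to the horizontal. Measuring y along the incline from the free-surface line, vertical depth h = y·sinθ with sinθ = 0.788011.
The centroid lies 3.9/2 = 1.95 m below the top edge, so y_c = 3.7 + 1.95 = 5.65 m and h_c = 5.65 × 0.788011 = 4.45226 m.
A = 5.4 × 3.9 = 21.06 m².
Resultant F = γ·h_c·A = 10.05525 × 4.45226 × 21.06 = 942.826 kN.
I_c = b·h³/12 = 5.4 × 3.9³/12 = 26.6936 m⁴.
Centre of pressure: y_p = y_c + I_c/(y_c·A) = 5.65 + 26.6936/(5.65 × 21.06) = 5.65 + 0.224337 = 5.87434 m along the plane.
Vertically, h_p = y_p·sinθ = 5.87434 × 0.788011 = 4.62904 m.

h_p = 4.63 m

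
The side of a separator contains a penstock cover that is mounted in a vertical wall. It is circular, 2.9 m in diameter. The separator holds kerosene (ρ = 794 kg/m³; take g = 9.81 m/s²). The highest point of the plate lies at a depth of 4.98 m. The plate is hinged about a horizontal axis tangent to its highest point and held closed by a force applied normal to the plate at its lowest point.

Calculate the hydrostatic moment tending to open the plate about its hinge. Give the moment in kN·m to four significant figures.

M ≈ 506.7 kN·m

γ = ρg = 794 × 9.81 / 1000 = 7.78914 kN/m³.
The centroid is at the centre, 1.45 m below the top of the plate, so the centroid depth is h_c = 4.98 + 1.45 = 6.43 m.
A = π(1.45)² = 6.6052 m².
Resultant F = γ·h_c·A = 7.78914 × 6.43 × 6.6052 = 330.816 kN.
I_c = πr⁴/4 = π × 1.45⁴/4 = 3.47186 m⁴.
Centre of pressure: y_p = y_c + I_c/(y_c·A) = 6.43 + 3.47186/(6.43 × 6.6052) = 6.43 + 0.0817458 = 6.51175 m along the plane.
The resultant acts 1.45 + 0.0817458 = 1.53175 m (along the plate) below the hinge at the top edge, so the moment about the hinge is M = F × 1.53175 = 330.816 × 1.53175 = 506.727 kN·m.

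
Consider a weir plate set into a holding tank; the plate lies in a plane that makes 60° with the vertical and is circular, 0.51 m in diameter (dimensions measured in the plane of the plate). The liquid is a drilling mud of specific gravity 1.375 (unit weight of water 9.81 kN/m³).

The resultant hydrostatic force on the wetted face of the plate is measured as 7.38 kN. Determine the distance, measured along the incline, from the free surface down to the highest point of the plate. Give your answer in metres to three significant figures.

y_top ≈ 5.10 m

γ = 1.375 × 9.81 = 13.48875 kN/m³.
A = π(0.255)² = 0.204282 m².
From F = γ·h_c·A, the centroid depth is h_c = 7.38/(13.48875 × 0.204282) = 2.67827 m.
The plate makes 60° with the vertical, i.e. θ = 90° − 60° = 30° to the horizontal. Measuring y along the incline from the free-surface line, vertical depth h = y·sinθ with sinθ = 0.500000.
Along the incline, y_c = h_c/sinθ = 2.67827/0.500000 = 5.35654 m.
The centroid is at the centre, 0.255 m below the top of the plate, so the highest point sits at y_top = 5.35654 − 0.255 = 5.10154 m along the incline.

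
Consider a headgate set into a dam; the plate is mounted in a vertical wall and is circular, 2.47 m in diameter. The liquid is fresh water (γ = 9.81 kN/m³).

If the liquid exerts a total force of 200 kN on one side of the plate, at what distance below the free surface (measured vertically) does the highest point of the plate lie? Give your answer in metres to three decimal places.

d_top ≈ 3.020 m

γ = 9.81 kN/m³.
A = π(1.235)² = 4.79164 m².
From F = γ·h_c·A, the centroid depth is h_c = 200/(9.81 × 4.79164) = 4.25478 m.
The centroid is at the centre, 1.235 m below the top of the plate, so the highest point sits at h_top = 4.25478 − 1.235 = 3.01978 m below the surface.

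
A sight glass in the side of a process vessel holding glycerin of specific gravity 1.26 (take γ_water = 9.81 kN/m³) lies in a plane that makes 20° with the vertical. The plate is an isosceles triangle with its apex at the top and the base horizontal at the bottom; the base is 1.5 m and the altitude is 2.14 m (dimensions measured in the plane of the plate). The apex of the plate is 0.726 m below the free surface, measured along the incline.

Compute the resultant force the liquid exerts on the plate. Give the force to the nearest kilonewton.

γ = 1.26 × 9.81 = 12.3606 kN/m³.
The plate makes 20° with the vertical, i.e. θ = 90° − 20° = 70° to the horizontal. Measuring y along the incline from the free-surface line, vertical depth h = y·sinθ with sinθ = 0.939693.
With the apex up, the centroid sits 2h/3 = 2 × 2.14/3 = 1.42667 m below the apex, so y_c = 0.726 + 1.42667 = 2.15267 m and h_c = 2.15267 × 0.939693 = 2.02285 m.
A = ½ × 1.5 × 2.14 = 1.605 m².
Resultant F = γ·h_c·A = 12.3606 × 2.02285 × 1.605 = 40.1308 kN.

F ≈ 40 kN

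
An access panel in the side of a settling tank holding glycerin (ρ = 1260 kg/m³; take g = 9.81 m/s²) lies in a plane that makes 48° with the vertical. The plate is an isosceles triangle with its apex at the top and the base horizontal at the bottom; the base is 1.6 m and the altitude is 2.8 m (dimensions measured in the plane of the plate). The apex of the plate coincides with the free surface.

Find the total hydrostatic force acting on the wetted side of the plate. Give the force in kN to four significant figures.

γ = ρg = 1260 × 9.81 / 1000 = 12.3606 kN/m³.
The plate makes 48° with the vertical, i.e. θ = 90° − 48° = 42° to the horizontal. Measuring y along the incline from the free-surface line, vertical depth h = y·sinθ with sinθ = 0.669131.
With the apex up, the centroid sits 2h/3 = 2 × 2.8/3 = 1.86667 m below the apex, so y_c = 1.86667 m and h_c = 1.86667 × 0.669131 = 1.24905 m.
A = ½ × 1.6 × 2.8 = 2.24 m².
Resultant F = γ·h_c·A = 12.3606 × 1.24905 × 2.24 = 34.5834 kN.

F ≈ 34.58 kN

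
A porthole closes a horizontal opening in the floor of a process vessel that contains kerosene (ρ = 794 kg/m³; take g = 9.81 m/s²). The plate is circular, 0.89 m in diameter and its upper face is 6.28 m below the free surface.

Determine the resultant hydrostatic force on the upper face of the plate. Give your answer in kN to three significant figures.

F ≈ 30.4 kN

γ = ρg = 794 × 9.81 / 1000 = 7.78914 kN/m³.
The plate is horizontal, so pressure is uniform at p = γ·h = 7.78914 × 6.28 = 48.9158 kN/m².
A = π(0.445)² = 0.622114 m².
F = p·A = 48.9158 × 0.622114 = 30.4312 kN.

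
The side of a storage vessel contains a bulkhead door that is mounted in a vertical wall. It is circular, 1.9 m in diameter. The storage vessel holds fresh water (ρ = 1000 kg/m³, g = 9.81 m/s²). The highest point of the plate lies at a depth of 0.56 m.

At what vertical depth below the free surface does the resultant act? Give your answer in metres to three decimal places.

h_p = 1.659 m

γ = ρg = 1000 × 9.81 = 9810 N/m³ = 9.81 kN/m³.
The centroid is at the centre, 0.95 m below the top of the plate, so the centroid depth is h_c = 0.56 + 0.95 = 1.51 m.
A = π(0.95)² = 2.83529 m².
Resultant F = γ·h_c·A = 9.81 × 1.51 × 2.83529 = 41.9994 kN.
I_c = πr⁴/4 = π × 0.95⁴/4 = 0.639712 m⁴.
Centre of pressure: y_p = y_c + I_c/(y_c·A) = 1.51 + 0.639712/(1.51 × 2.83529) = 1.51 + 0.14942 = 1.65942 m along the plane.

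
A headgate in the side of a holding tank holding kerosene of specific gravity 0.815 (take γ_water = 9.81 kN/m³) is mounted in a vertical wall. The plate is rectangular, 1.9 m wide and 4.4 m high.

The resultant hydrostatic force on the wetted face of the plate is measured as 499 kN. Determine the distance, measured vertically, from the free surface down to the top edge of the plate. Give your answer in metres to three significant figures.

d_top ≈ 5.27 m

γ = 0.815 × 9.81 = 7.99515 kN/m³.
A = 1.9 × 4.4 = 8.36 m².
From F = γ·h_c·A, the centroid depth is h_c = 499/(7.99515 × 8.36) = 7.46565 m.
The centroid lies 4.4/2 = 2.2 m below the top edge, so the top edge sits at h_top = 7.46565 − 2.2 = 5.26565 m below the surface.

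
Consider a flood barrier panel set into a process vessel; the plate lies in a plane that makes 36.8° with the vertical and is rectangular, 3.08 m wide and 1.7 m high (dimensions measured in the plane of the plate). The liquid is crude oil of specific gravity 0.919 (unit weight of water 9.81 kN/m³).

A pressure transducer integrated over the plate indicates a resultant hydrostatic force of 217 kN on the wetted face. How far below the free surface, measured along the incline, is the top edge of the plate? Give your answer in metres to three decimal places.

y_top ≈ 4.891 m

γ = 0.919 × 9.81 = 9.01539 kN/m³.
A = 3.08 × 1.7 = 5.236 m².
From F = γ·h_c·A, the centroid depth is h_c = 217/(9.01539 × 5.236) = 4.59701 m.
The plate makes 36.8° with the vertical, i.e. θ = 90° − 36.8° = 53.2° to the horizontal. Measuring y along the incline from the free-surface line, vertical depth h = y·sinθ with sinθ = 0.800731.
Along the incline, y_c = h_c/sinθ = 4.59701/0.800731 = 5.74102 m.
The centroid lies 1.7/2 = 0.85 m below the top edge, so the top edge sits at y_top = 5.74102 − 0.85 = 4.89102 m along the incline.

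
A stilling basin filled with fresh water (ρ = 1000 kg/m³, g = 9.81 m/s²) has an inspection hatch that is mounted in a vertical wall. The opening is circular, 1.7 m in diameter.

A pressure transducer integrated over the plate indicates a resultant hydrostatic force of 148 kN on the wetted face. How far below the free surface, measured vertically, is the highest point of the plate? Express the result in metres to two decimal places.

γ = ρg = 1000 × 9.81 = 9810 N/m³ = 9.81 kN/m³.
A = π(0.85)² = 2.2698 m².
From F = γ·h_c·A, the centroid depth is h_c = 148/(9.81 × 2.2698) = 6.64669 m.
The centroid is at the centre, 0.85 m below the top of the plate, so the highest point sits at h_top = 6.64669 − 0.85 = 5.79669 m below the surface.

d_top ≈ 5.80 m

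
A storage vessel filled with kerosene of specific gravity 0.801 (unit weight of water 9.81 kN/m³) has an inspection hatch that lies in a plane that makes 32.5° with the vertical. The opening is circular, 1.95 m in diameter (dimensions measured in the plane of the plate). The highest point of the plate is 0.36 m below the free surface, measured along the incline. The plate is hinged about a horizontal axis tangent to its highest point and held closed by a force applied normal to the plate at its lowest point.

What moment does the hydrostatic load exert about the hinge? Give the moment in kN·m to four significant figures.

γ = 0.801 × 9.81 = 7.85781 kN/m³.
The plate makes 32.5° with the vertical, i.e. θ = 90° − 32.5° = 57.5° to the horizontal. Measuring y along the incline from the free-surface line, vertical depth h = y·sinθ with sinθ = 0.843391.
The centroid is at the centre, 0.975 m below the top of the plate, so y_c = 0.36 + 0.975 = 1.335 m and h_c = 1.335 × 0.843391 = 1.12593 m.
A = π(0.975)² = 2.98648 m².
Resultant F = γ·h_c·A = 7.85781 × 1.12593 × 2.98648 = 26.4224 kN.
I_c = πr⁴/4 = π × 0.975⁴/4 = 0.709755 m⁴.
Centre of pressure: y_p = y_c + I_c/(y_c·A) = 1.335 + 0.709755/(1.335 × 2.98648) = 1.335 + 0.17802 = 1.51302 m along the plane.
The resultant acts 0.975 + 0.17802 = 1.15302 m (along the plate) below the hinge at the top edge, so the moment about the hinge is M = F × 1.15302 = 26.4224 × 1.15302 = 30.4656 kN·m.

M ≈ 30.47 kN·m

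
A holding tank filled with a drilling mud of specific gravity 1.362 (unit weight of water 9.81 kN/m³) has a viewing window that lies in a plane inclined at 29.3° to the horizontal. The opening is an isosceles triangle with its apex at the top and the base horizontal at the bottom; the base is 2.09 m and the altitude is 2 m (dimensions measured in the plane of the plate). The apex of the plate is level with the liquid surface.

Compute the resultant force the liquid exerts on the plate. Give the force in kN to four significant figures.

γ = 1.362 × 9.81 = 13.36122 kN/m³.
Let θ = 29.3° be the plate's angle to the horizontal; measure y along the incline from where the plane meets the free surface. Vertical depth h = y·sinθ with sinθ = 0.489382.
With the apex up, the centroid sits 2h/3 = 2 × 2/3 = 1.33333 m below the apex, so y_c = 1.33333 m and h_c = 1.33333 × 0.489382 = 0.652508 m.
A = ½ × 2.09 × 2 = 2.09 m².
Resultant F = γ·h_c·A = 13.36122 × 0.652508 × 2.09 = 18.2213 kN.

F ≈ 18.22 kN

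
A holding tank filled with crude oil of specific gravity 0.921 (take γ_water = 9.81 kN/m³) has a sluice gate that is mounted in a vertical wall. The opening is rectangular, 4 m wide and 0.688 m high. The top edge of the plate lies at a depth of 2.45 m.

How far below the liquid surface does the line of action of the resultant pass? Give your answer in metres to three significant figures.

h_p = 2.81 m

γ = 0.921 × 9.81 = 9.03501 kN/m³.
The centroid lies 0.688/2 = 0.344 m below the top edge, so the centroid depth is h_c = 2.45 + 0.344 = 2.794 m.
A = 4 × 0.688 = 2.752 m².
Resultant F = γ·h_c·A = 9.03501 × 2.794 × 2.752 = 69.471 kN.
I_c = b·h³/12 = 4 × 0.688³/12 = 0.108554 m⁴.
Centre of pressure: y_p = y_c + I_c/(y_c·A) = 2.794 + 0.108554/(2.794 × 2.752) = 2.794 + 0.0141179 = 2.80812 m along the plane.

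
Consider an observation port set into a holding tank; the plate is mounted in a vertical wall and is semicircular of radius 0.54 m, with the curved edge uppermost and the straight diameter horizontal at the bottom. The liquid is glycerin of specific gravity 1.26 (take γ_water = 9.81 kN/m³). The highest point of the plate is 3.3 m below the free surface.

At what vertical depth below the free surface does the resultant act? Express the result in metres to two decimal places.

h_p = 3.62 m

γ = 1.26 × 9.81 = 12.3606 kN/m³.
The centroid lies 4r/(3π) = 0.229183 m above the diameter, so r − 4r/(3π) = 0.54 − 0.229183 = 0.310817 m below the topmost point, so the centroid depth is h_c = 3.3 + 0.310817 = 3.61082 m.
A = πr²/2 = π × 0.54²/2 = 0.458044 m².
Resultant F = γ·h_c·A = 12.3606 × 3.61082 × 0.458044 = 20.4434 kN.
I_c = (π/8 − 8/(9π))·r⁴ = 0.109757 × 0.54⁴ = 0.0093327 m⁴.
Centre of pressure: y_p = y_c + I_c/(y_c·A) = 3.61082 + 0.0093327/(3.61082 × 0.458044) = 3.61082 + 0.00564279 = 3.61646 m along the plane.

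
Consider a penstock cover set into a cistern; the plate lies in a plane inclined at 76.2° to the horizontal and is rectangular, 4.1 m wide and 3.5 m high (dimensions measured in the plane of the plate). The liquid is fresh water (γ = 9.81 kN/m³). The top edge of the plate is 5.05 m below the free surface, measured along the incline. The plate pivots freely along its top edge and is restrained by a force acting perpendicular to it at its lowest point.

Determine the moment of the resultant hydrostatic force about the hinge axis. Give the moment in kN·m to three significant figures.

γ = 9.81 kN/m³.
Let θ = 76.2° be the plate's angle to the horizontal; measure y along the incline from where the plane meets the free surface. Vertical depth h = y·sinθ with sinθ = 0.971134.
The centroid lies 3.5/2 = 1.75 m below the top edge, so y_c = 5.05 + 1.75 = 6.8 m and h_c = 6.8 × 0.971134 = 6.60371 m.
A = 4.1 × 3.5 = 14.35 m².
Resultant F = γ·h_c·A = 9.81 × 6.60371 × 14.35 = 929.627 kN.
I_c = b·h³/12 = 4.1 × 3.5³/12 = 14.649 m⁴.
Centre of pressure: y_p = y_c + I_c/(y_c·A) = 6.8 + 14.649/(6.8 × 14.35) = 6.8 + 0.150123 = 6.95012 m along the plane.
The resultant acts 1.75 + 0.150123 = 1.90012 m (along the plate) below the hinge at the top edge, so the moment about the hinge is M = F × 1.90012 = 929.627 × 1.90012 = 1766.4 kN·m.

M ≈ 1770 kN·m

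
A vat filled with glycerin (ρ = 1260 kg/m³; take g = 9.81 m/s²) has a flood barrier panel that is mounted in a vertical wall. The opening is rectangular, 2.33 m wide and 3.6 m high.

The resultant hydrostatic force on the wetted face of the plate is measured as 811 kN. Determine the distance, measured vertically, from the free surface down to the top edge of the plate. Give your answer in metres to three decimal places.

γ = ρg = 1260 × 9.81 / 1000 = 12.3606 kN/m³.
A = 2.33 × 3.6 = 8.388 m².
From F = γ·h_c·A, the centroid depth is h_c = 811/(12.3606 × 8.388) = 7.82209 m.
The centroid lies 3.6/2 = 1.8 m below the top edge, so the top edge sits at h_top = 7.82209 − 1.8 = 6.02209 m below the surface.

d_top ≈ 6.022 m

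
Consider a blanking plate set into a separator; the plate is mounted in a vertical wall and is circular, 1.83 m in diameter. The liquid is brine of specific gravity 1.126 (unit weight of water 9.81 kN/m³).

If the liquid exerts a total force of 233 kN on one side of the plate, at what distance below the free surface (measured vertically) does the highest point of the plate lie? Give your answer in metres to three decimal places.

γ = 1.126 × 9.81 = 11.04606 kN/m³.
A = π(0.915)² = 2.63022 m².
From F = γ·h_c·A, the centroid depth is h_c = 233/(11.04606 × 2.63022) = 8.01967 m.
The centroid is at the centre, 0.915 m below the top of the plate, so the highest point sits at h_top = 8.01967 − 0.915 = 7.10467 m below the surface.

d_top ≈ 7.105 m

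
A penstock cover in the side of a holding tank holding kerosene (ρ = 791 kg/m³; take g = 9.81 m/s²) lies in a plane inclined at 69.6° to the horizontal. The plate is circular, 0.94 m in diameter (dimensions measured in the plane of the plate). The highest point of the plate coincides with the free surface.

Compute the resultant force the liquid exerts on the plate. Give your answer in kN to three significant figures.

F ≈ 2.37 kN

γ = ρg = 791 × 9.81 / 1000 = 7.75971 kN/m³.
Let θ = 69.6° be the plate's angle to the horizontal; measure y along the incline from where the plane meets the free surface. Vertical depth h = y·sinθ with sinθ = 0.937282.
The centroid is at the centre, 0.47 m below the top of the plate, so y_c = 0.47 m and h_c = 0.47 × 0.937282 = 0.440523 m.
A = π(0.47)² = 0.693978 m².
Resultant F = γ·h_c·A = 7.75971 × 0.440523 × 0.693978 = 2.37225 kN.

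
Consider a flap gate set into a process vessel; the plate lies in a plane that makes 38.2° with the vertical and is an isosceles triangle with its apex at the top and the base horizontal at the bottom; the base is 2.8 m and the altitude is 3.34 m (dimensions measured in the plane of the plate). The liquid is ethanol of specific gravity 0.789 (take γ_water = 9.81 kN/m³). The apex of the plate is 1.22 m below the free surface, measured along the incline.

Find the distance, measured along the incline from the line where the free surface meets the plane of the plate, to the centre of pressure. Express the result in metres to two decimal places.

γ = 0.789 × 9.81 = 7.74009 kN/m³.
The plate makes 38.2° with the vertical, i.e. θ = 90° − 38.2° = 51.8° to the horizontal. Measuring y along the incline from the free-surface line, vertical depth h = y·sinθ with sinθ = 0.785857.
With the apex up, the centroid sits 2h/3 = 2 × 3.34/3 = 2.22667 m below the apex, so y_c = 1.22 + 2.22667 = 3.44667 m and h_c = 3.44667 × 0.785857 = 2.70859 m.
A = ½ × 2.8 × 3.34 = 4.676 m².
Resultant F = γ·h_c·A = 7.74009 × 2.70859 × 4.676 = 98.0311 kN.
I_c = b·h³/36 = 2.8 × 3.34³/36 = 2.89798 m⁴.
Centre of pressure: y_p = y_c + I_c/(y_c·A) = 3.44667 + 2.89798/(3.44667 × 4.676) = 3.44667 + 0.179813 = 3.62648 m along the plane.

y_p = 3.63 m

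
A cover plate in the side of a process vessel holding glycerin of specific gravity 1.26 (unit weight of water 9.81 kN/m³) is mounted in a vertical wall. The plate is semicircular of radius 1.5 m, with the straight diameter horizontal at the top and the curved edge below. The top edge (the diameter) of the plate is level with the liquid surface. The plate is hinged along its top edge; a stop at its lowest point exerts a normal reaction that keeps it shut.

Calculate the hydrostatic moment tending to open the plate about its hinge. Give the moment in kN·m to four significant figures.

M ≈ 24.57 kN·m

γ = 1.26 × 9.81 = 12.3606 kN/m³.
The centroid of a semicircle lies 4r/(3π) = 0.63662 m from the diameter, here below the top edge, so the centroid depth is h_c = 0.63662 m.
A = πr²/2 = π × 1.5²/2 = 3.53429 m².
Resultant F = γ·h_c·A = 12.3606 × 0.63662 × 3.53429 = 27.8113 kN.
I_c = (π/8 − 8/(9π))·r⁴ = 0.109757 × 1.5⁴ = 0.555645 m⁴.
Centre of pressure: y_p = y_c + I_c/(y_c·A) = 0.63662 + 0.555645/(0.63662 × 3.53429) = 0.63662 + 0.246953 = 0.883573 m along the plane.
The resultant acts 0.63662 + 0.246953 = 0.883573 m (along the plate) below the hinge at the top edge, so the moment about the hinge is M = F × 0.883573 = 27.8113 × 0.883573 = 24.5733 kN·m.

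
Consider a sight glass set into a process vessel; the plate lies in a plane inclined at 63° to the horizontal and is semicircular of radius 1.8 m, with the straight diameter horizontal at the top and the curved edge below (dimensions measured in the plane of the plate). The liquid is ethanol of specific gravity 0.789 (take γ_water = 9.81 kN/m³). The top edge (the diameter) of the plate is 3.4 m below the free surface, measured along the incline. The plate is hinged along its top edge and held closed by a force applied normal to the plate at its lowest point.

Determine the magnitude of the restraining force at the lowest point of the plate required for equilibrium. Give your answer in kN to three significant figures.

P ≈ 66.4 kN

γ = 0.789 × 9.81 = 7.74009 kN/m³.
Let θ = 63° be the plate's angle to the horizontal; measure y along the incline from where the plane meets the free surface. Vertical depth h = y·sinθ with sinθ = 0.891007.
The centroid of a semicircle lies 4r/(3π) = 0.763944 m from the diameter, here below the top edge, so y_c = 3.4 + 0.763944 = 4.16394 m and h_c = 4.16394 × 0.891007 = 3.7101 m.
A = πr²/2 = π × 1.8²/2 = 5.08938 m².
Resultant F = γ·h_c·A = 7.74009 × 3.7101 × 5.08938 = 146.149 kN.
I_c = (π/8 − 8/(9π))·r⁴ = 0.109757 × 1.8⁴ = 1.15219 m⁴.
Centre of pressure: y_p = y_c + I_c/(y_c·A) = 4.16394 + 1.15219/(4.16394 × 5.08938) = 4.16394 + 0.0543694 = 4.21831 m along the plane.
The resultant acts 0.763944 + 0.0543694 = 0.818313 m (along the plate) below the hinge at the top edge, so the moment about the hinge is M = F × 0.818313 = 146.149 × 0.818313 = 119.596 kN·m.
A normal force at the bottom, 1.8 m from the hinge, must supply this moment: P = 119.596/1.8 = 66.4422 kN.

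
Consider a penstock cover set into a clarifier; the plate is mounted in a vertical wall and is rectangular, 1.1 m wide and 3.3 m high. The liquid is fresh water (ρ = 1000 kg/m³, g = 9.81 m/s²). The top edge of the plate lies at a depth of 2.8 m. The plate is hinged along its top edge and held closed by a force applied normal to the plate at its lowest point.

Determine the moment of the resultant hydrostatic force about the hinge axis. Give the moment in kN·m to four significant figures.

γ = ρg = 1000 × 9.81 = 9810 N/m³ = 9.81 kN/m³.
The centroid lies 3.3/2 = 1.65 m below the top edge, so the centroid depth is h_c = 2.8 + 1.65 = 4.45 m.
A = 1.1 × 3.3 = 3.63 m².
Resultant F = γ·h_c·A = 9.81 × 4.45 × 3.63 = 158.466 kN.
I_c = b·h³/12 = 1.1 × 3.3³/12 = 3.29423 m⁴.
Centre of pressure: y_p = y_c + I_c/(y_c·A) = 4.45 + 3.29423/(4.45 × 3.63) = 4.45 + 0.203933 = 4.65393 m along the plane.
The resultant acts 1.65 + 0.203933 = 1.85393 m (along the plate) below the hinge at the top edge, so the moment about the hinge is M = F × 1.85393 = 158.466 × 1.85393 = 293.785 kN·m.

M ≈ 293.8 kN·m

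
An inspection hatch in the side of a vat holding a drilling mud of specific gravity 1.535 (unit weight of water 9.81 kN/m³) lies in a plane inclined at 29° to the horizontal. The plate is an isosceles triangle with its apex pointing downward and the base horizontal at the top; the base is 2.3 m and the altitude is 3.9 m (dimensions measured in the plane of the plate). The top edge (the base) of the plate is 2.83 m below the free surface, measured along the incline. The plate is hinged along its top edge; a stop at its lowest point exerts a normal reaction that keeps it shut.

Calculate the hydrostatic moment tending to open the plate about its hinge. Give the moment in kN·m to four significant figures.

M ≈ 203.5 kN·m

γ = 1.535 × 9.81 = 15.05835 kN/m³.
Let θ = 29° be the plate's angle to the horizontal; measure y along the incline from where the plane meets the free surface. Vertical depth h = y·sinθ with sinθ = 0.484810.
With the apex down, the centroid sits h/3 = 3.9/3 = 1.3 m below the base (the top edge), so y_c = 2.83 + 1.3 = 4.13 m and h_c = 4.13 × 0.484810 = 2.00227 m.
A = ½ × 2.3 × 3.9 = 4.485 m².
Resultant F = γ·h_c·A = 15.05835 × 2.00227 × 4.485 = 135.227 kN.
I_c = b·h³/36 = 2.3 × 3.9³/36 = 3.78982 m⁴.
Centre of pressure: y_p = y_c + I_c/(y_c·A) = 4.13 + 3.78982/(4.13 × 4.485) = 4.13 + 0.2046 = 4.3346 m along the plane.
The resultant acts 1.3 + 0.2046 = 1.5046 m (along the plate) below the hinge at the top edge, so the moment about the hinge is M = F × 1.5046 = 135.227 × 1.5046 = 203.463 kN·m.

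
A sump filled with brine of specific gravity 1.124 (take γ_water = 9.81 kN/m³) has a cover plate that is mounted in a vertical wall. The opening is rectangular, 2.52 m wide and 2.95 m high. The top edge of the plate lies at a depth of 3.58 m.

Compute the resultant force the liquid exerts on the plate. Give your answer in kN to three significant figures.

γ = 1.124 × 9.81 = 11.02644 kN/m³.
The centroid lies 2.95/2 = 1.475 m below the top edge, so the centroid depth is h_c = 3.58 + 1.475 = 5.055 m.
A = 2.52 × 2.95 = 7.434 m².
Resultant F = γ·h_c·A = 11.02644 × 5.055 × 7.434 = 414.361 kN.

F ≈ 414 kN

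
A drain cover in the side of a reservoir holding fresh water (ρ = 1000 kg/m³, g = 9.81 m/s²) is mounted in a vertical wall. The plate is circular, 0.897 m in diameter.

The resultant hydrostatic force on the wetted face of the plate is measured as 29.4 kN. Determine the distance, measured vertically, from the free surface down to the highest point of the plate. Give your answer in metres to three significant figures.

d_top ≈ 4.29 m

γ = ρg = 1000 × 9.81 = 9810 N/m³ = 9.81 kN/m³.
A = π(0.4485)² = 0.631938 m².
From F = γ·h_c·A, the centroid depth is h_c = 29.4/(9.81 × 0.631938) = 4.74246 m.
The centroid is at the centre, 0.4485 m below the top of the plate, so the highest point sits at h_top = 4.74246 − 0.4485 = 4.29396 m below the surface.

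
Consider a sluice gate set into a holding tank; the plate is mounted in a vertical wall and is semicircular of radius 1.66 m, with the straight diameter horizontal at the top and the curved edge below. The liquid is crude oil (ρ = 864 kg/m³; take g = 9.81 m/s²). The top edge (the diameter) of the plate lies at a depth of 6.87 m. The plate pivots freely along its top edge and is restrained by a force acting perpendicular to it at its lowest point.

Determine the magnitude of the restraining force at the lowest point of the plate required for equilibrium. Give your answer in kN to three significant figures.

P ≈ 122 kN

γ = ρg = 864 × 9.81 / 1000 = 8.47584 kN/m³.
The centroid of a semicircle lies 4r/(3π) = 0.704526 m from the diameter, here below the top edge, so the centroid depth is h_c = 6.87 + 0.704526 = 7.57453 m.
A = πr²/2 = π × 1.66²/2 = 4.32849 m².
Resultant F = γ·h_c·A = 8.47584 × 7.57453 × 4.32849 = 277.891 kN.
I_c = (π/8 − 8/(9π))·r⁴ = 0.109757 × 1.66⁴ = 0.833421 m⁴.
Centre of pressure: y_p = y_c + I_c/(y_c·A) = 7.57453 + 0.833421/(7.57453 × 4.32849) = 7.57453 + 0.0254198 = 7.59995 m along the plane.
The resultant acts 0.704526 + 0.0254198 = 0.729946 m (along the plate) below the hinge at the top edge, so the moment about the hinge is M = F × 0.729946 = 277.891 × 0.729946 = 202.845 kN·m.
A normal force at the bottom, 1.66 m from the hinge, must supply this moment: P = 202.845/1.66 = 122.196 kN.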